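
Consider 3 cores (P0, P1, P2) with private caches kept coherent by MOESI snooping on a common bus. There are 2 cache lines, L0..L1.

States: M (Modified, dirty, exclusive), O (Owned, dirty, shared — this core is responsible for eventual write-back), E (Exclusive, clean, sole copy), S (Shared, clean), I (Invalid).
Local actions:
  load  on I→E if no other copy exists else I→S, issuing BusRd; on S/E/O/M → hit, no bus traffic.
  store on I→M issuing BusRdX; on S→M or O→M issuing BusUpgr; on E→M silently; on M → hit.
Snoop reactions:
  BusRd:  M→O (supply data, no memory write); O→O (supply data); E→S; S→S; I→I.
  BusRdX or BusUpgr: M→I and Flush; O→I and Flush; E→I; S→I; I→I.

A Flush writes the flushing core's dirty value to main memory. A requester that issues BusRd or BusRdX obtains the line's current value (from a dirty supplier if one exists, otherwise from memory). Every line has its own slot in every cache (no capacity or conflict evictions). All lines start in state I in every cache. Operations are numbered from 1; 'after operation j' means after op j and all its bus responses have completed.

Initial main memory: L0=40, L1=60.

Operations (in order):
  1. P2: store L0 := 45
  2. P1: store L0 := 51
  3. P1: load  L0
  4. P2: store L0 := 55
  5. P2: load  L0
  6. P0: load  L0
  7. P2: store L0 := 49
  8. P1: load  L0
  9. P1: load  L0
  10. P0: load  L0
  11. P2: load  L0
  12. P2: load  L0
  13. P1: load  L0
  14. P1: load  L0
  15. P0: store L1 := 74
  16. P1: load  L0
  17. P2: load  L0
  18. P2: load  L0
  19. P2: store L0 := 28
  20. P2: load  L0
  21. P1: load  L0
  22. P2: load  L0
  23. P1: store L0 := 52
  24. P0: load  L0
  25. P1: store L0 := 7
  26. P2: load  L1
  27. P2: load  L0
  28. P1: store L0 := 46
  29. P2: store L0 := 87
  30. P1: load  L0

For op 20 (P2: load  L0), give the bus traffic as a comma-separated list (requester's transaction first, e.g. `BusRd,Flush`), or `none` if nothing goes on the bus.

step 1: P2: store L0 := 45  ⟶  IIM  (L0)  txn=BusRdX  M[L0]=40
step 2: P1: store L0 := 51  ⟶  IMI  (L0)  txn=BusRdX+Flush  M[L0]=45
step 3: P1: load  L0  ⟶  IMI  (L0)  txn=∅  M[L0]=45
step 4: P2: store L0 := 55  ⟶  IIM  (L0)  txn=BusRdX+Flush  M[L0]=51
step 5: P2: load  L0  ⟶  IIM  (L0)  txn=∅  M[L0]=51
step 6: P0: load  L0  ⟶  SIO  (L0)  txn=BusRd  M[L0]=51
step 7: P2: store L0 := 49  ⟶  IIM  (L0)  txn=BusUpgr  M[L0]=51
step 8: P1: load  L0  ⟶  ISO  (L0)  txn=BusRd  M[L0]=51
step 9: P1: load  L0  ⟶  ISO  (L0)  txn=∅  M[L0]=51
step 10: P0: load  L0  ⟶  SSO  (L0)  txn=BusRd  M[L0]=51
step 11: P2: load  L0  ⟶  SSO  (L0)  txn=∅  M[L0]=51
step 12: P2: load  L0  ⟶  SSO  (L0)  txn=∅  M[L0]=51
step 13: P1: load  L0  ⟶  SSO  (L0)  txn=∅  M[L0]=51
step 14: P1: load  L0  ⟶  SSO  (L0)  txn=∅  M[L0]=51
step 15: P0: store L1 := 74  ⟶  MII  (L1)  txn=BusRdX  M[L1]=60
step 16: P1: load  L0  ⟶  SSO  (L0)  txn=∅  M[L0]=51
step 17: P2: load  L0  ⟶  SSO  (L0)  txn=∅  M[L0]=51
step 18: P2: load  L0  ⟶  SSO  (L0)  txn=∅  M[L0]=51
step 19: P2: store L0 := 28  ⟶  IIM  (L0)  txn=BusUpgr  M[L0]=51
step 20: P2: load  L0  ⟶  IIM  (L0)  txn=∅  M[L0]=51
step 21: P1: load  L0  ⟶  ISO  (L0)  txn=BusRd  M[L0]=51
step 22: P2: load  L0  ⟶  ISO  (L0)  txn=∅  M[L0]=51
step 23: P1: store L0 := 52  ⟶  IMI  (L0)  txn=BusUpgr+Flush  M[L0]=28
step 24: P0: load  L0  ⟶  SOI  (L0)  txn=BusRd  M[L0]=28
step 25: P1: store L0 := 7  ⟶  IMI  (L0)  txn=BusUpgr  M[L0]=28
step 26: P2: load  L1  ⟶  OIS  (L1)  txn=BusRd  M[L1]=60
step 27: P2: load  L0  ⟶  IOS  (L0)  txn=BusRd  M[L0]=28
step 28: P1: store L0 := 46  ⟶  IMI  (L0)  txn=BusUpgr  M[L0]=28
step 29: P2: store L0 := 87  ⟶  IIM  (L0)  txn=BusRdX+Flush  M[L0]=46
step 30: P1: load  L0  ⟶  ISO  (L0)  txn=BusRd  M[L0]=46

bus = none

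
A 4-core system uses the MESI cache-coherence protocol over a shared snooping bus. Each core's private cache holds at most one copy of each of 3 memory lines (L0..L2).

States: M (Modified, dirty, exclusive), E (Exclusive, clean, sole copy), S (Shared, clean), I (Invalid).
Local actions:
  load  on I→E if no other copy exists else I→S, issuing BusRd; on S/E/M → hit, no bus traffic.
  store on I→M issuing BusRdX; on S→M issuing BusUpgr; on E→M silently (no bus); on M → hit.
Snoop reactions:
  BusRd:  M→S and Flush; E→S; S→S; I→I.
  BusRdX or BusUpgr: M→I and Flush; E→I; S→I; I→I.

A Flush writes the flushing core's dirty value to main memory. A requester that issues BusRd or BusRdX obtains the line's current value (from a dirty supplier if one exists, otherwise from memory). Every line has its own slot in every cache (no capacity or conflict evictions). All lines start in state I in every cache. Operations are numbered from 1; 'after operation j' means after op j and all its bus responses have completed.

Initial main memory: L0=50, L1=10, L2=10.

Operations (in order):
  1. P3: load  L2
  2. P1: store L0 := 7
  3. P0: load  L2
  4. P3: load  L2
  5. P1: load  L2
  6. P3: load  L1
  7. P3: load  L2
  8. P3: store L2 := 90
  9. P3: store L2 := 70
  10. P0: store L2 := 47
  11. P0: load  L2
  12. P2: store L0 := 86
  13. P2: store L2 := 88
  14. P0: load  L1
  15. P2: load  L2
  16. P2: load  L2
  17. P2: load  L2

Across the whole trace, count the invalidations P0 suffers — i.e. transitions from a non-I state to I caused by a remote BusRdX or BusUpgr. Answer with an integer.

[1] P3: load  L2 | P0:I, P1:I, P2:I, P3:E(10) | bus: BusRd
[2] P1: store L0 := 7 | P0:I, P1:M(7), P2:I, P3:I | bus: BusRdX
[3] P0: load  L2 | P0:S(10), P1:I, P2:I, P3:S(10) | bus: BusRd
[4] P3: load  L2 | P0:S(10), P1:I, P2:I, P3:S(10) | bus: none
[5] P1: load  L2 | P0:S(10), P1:S(10), P2:I, P3:S(10) | bus: BusRd
[6] P3: load  L1 | P0:I, P1:I, P2:I, P3:E(10) | bus: BusRd
[7] P3: load  L2 | P0:S(10), P1:S(10), P2:I, P3:S(10) | bus: none
[8] P3: store L2 := 90 | P0:I, P1:I, P2:I, P3:M(90) | bus: BusUpgr
[9] P3: store L2 := 70 | P0:I, P1:I, P2:I, P3:M(70) | bus: none
[10] P0: store L2 := 47 | P0:M(47), P1:I, P2:I, P3:I | bus: BusRdX,Flush
[11] P0: load  L2 | P0:M(47), P1:I, P2:I, P3:I | bus: none
[12] P2: store L0 := 86 | P0:I, P1:I, P2:M(86), P3:I | bus: BusRdX,Flush
[13] P2: store L2 := 88 | P0:I, P1:I, P2:M(88), P3:I | bus: BusRdX,Flush
[14] P0: load  L1 | P0:S(10), P1:I, P2:I, P3:S(10) | bus: BusRd
[15] P2: load  L2 | P0:I, P1:I, P2:M(88), P3:I | bus: none
[16] P2: load  L2 | P0:I, P1:I, P2:M(88), P3:I | bus: none
[17] P2: load  L2 | P0:I, P1:I, P2:M(88), P3:I | bus: none

invalidations = 2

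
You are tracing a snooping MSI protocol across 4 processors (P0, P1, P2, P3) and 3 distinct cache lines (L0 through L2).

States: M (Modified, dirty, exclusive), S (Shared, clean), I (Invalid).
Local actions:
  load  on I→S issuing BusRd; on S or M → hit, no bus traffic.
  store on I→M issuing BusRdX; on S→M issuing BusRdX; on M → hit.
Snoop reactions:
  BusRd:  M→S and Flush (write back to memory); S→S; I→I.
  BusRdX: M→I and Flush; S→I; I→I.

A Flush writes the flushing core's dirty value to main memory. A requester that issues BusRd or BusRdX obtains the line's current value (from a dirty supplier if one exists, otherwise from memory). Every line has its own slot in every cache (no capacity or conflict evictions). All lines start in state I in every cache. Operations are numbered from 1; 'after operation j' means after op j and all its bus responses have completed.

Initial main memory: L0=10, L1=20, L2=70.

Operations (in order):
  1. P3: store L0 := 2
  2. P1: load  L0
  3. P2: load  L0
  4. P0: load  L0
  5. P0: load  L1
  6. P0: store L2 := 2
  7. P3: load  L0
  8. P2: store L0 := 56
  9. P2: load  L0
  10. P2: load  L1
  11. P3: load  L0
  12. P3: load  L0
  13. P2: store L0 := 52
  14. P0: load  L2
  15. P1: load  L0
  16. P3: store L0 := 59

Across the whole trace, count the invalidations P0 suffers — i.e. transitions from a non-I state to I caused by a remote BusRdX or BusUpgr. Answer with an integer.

1. P3: store L0 := 2  bus=[BusRdX]  L0: P0=I P1=I P2=I P3=M  mem[L0]=10
2. P1: load  L0  bus=[BusRd,Flush]  L0: P0=I P1=S P2=I P3=S  mem[L0]=2
3. P2: load  L0  bus=[BusRd]  L0: P0=I P1=S P2=S P3=S  mem[L0]=2
4. P0: load  L0  bus=[BusRd]  L0: P0=S P1=S P2=S P3=S  mem[L0]=2
5. P0: load  L1  bus=[BusRd]  L1: P0=S P1=I P2=I P3=I  mem[L1]=20
6. P0: store L2 := 2  bus=[BusRdX]  L2: P0=M P1=I P2=I P3=I  mem[L2]=70
7. P3: load  L0  bus=[-]  L0: P0=S P1=S P2=S P3=S  mem[L0]=2
8. P2: store L0 := 56  bus=[BusRdX]  L0: P0=I P1=I P2=M P3=I  mem[L0]=2
9. P2: load  L0  bus=[-]  L0: P0=I P1=I P2=M P3=I  mem[L0]=2
10. P2: load  L1  bus=[BusRd]  L1: P0=S P1=I P2=S P3=I  mem[L1]=20
11. P3: load  L0  bus=[BusRd,Flush]  L0: P0=I P1=I P2=S P3=S  mem[L0]=56
12. P3: load  L0  bus=[-]  L0: P0=I P1=I P2=S P3=S  mem[L0]=56
13. P2: store L0 := 52  bus=[BusRdX]  L0: P0=I P1=I P2=M P3=I  mem[L0]=56
14. P0: load  L2  bus=[-]  L2: P0=M P1=I P2=I P3=I  mem[L2]=70
15. P1: load  L0  bus=[BusRd,Flush]  L0: P0=I P1=S P2=S P3=I  mem[L0]=52
16. P3: store L0 := 59  bus=[BusRdX]  L0: P0=I P1=I P2=I P3=M  mem[L0]=52

invalidations = 1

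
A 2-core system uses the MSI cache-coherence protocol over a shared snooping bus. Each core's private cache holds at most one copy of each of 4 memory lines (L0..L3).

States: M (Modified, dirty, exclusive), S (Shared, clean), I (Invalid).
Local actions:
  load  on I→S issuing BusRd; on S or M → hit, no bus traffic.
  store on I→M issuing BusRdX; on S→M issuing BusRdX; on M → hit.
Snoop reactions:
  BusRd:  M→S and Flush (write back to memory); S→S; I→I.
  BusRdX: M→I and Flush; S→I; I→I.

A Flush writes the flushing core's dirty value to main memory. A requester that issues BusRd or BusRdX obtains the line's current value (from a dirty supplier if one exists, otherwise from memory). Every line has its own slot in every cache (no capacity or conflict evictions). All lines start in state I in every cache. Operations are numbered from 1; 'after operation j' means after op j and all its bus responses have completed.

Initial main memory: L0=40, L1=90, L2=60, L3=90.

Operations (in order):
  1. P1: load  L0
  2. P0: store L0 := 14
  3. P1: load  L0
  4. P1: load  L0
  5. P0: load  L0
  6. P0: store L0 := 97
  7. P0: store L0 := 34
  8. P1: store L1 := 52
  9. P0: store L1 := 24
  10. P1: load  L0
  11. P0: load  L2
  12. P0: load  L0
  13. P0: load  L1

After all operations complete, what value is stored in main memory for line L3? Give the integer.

1. P1: load  L0  bus=[BusRd]  L0: P0=I P1=S  mem[L0]=40
2. P0: store L0 := 14  bus=[BusRdX]  L0: P0=M P1=I  mem[L0]=40
3. P1: load  L0  bus=[BusRd,Flush]  L0: P0=S P1=S  mem[L0]=14
4. P1: load  L0  bus=[-]  L0: P0=S P1=S  mem[L0]=14
5. P0: load  L0  bus=[-]  L0: P0=S P1=S  mem[L0]=14
6. P0: store L0 := 97  bus=[BusRdX]  L0: P0=M P1=I  mem[L0]=14
7. P0: store L0 := 34  bus=[-]  L0: P0=M P1=I  mem[L0]=14
8. P1: store L1 := 52  bus=[BusRdX]  L1: P0=I P1=M  mem[L1]=90
9. P0: store L1 := 24  bus=[BusRdX,Flush]  L1: P0=M P1=I  mem[L1]=52
10. P1: load  L0  bus=[BusRd,Flush]  L0: P0=S P1=S  mem[L0]=34
11. P0: load  L2  bus=[BusRd]  L2: P0=S P1=I  mem[L2]=60
12. P0: load  L0  bus=[-]  L0: P0=S P1=S  mem[L0]=34
13. P0: load  L1  bus=[-]  L1: P0=M P1=I  mem[L1]=52

memory[L3] = 90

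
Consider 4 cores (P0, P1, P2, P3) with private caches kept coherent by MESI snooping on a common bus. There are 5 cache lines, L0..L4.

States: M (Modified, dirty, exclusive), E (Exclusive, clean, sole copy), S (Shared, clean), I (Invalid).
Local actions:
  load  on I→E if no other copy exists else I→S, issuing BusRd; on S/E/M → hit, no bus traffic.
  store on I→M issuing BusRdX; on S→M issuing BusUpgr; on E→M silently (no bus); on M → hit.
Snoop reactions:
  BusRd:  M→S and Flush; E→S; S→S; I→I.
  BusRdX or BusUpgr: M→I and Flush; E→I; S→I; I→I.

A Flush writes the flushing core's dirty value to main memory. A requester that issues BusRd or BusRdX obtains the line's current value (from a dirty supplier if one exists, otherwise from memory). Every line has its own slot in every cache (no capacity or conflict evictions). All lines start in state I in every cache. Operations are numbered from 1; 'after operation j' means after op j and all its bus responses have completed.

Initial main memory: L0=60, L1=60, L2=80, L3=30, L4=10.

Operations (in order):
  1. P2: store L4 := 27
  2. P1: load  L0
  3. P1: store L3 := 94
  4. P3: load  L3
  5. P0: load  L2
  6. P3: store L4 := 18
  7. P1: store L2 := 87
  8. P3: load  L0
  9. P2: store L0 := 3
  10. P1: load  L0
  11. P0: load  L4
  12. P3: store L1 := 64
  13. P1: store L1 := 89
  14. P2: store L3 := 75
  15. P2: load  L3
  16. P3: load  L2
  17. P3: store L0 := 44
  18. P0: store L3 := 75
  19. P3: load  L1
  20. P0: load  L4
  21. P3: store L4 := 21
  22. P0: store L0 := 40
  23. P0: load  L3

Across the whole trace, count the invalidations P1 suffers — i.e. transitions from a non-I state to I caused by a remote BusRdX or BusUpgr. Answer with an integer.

  op1 P2: store L4 := 27 → I/I/M/I on L4; bus BusRdX; mem=10
  op2 P1: load  L0 → I/E/I/I on L0; bus BusRd; mem=60
  op3 P1: store L3 := 94 → I/M/I/I on L3; bus BusRdX; mem=30
  op4 P3: load  L3 → I/S/I/S on L3; bus BusRd Flush; mem=94
  op5 P0: load  L2 → E/I/I/I on L2; bus BusRd; mem=80
  op6 P3: store L4 := 18 → I/I/I/M on L4; bus BusRdX Flush; mem=27
  op7 P1: store L2 := 87 → I/M/I/I on L2; bus BusRdX; mem=80
  op8 P3: load  L0 → I/S/I/S on L0; bus BusRd; mem=60
  op9 P2: store L0 := 3 → I/I/M/I on L0; bus BusRdX; mem=60
  op10 P1: load  L0 → I/S/S/I on L0; bus BusRd Flush; mem=3
  op11 P0: load  L4 → S/I/I/S on L4; bus BusRd Flush; mem=18
  op12 P3: store L1 := 64 → I/I/I/M on L1; bus BusRdX; mem=60
  op13 P1: store L1 := 89 → I/M/I/I on L1; bus BusRdX Flush; mem=64
  op14 P2: store L3 := 75 → I/I/M/I on L3; bus BusRdX; mem=94
  op15 P2: load  L3 → I/I/M/I on L3; bus (none); mem=94
  op16 P3: load  L2 → I/S/I/S on L2; bus BusRd Flush; mem=87
  op17 P3: store L0 := 44 → I/I/I/M on L0; bus BusRdX; mem=3
  op18 P0: store L3 := 75 → M/I/I/I on L3; bus BusRdX Flush; mem=75
  op19 P3: load  L1 → I/S/I/S on L1; bus BusRd Flush; mem=89
  op20 P0: load  L4 → S/I/I/S on L4; bus (none); mem=18
  op21 P3: store L4 := 21 → I/I/I/M on L4; bus BusUpgr; mem=18
  op22 P0: store L0 := 40 → M/I/I/I on L0; bus BusRdX Flush; mem=44
  op23 P0: load  L3 → M/I/I/I on L3; bus (none); mem=75

invalidations = 3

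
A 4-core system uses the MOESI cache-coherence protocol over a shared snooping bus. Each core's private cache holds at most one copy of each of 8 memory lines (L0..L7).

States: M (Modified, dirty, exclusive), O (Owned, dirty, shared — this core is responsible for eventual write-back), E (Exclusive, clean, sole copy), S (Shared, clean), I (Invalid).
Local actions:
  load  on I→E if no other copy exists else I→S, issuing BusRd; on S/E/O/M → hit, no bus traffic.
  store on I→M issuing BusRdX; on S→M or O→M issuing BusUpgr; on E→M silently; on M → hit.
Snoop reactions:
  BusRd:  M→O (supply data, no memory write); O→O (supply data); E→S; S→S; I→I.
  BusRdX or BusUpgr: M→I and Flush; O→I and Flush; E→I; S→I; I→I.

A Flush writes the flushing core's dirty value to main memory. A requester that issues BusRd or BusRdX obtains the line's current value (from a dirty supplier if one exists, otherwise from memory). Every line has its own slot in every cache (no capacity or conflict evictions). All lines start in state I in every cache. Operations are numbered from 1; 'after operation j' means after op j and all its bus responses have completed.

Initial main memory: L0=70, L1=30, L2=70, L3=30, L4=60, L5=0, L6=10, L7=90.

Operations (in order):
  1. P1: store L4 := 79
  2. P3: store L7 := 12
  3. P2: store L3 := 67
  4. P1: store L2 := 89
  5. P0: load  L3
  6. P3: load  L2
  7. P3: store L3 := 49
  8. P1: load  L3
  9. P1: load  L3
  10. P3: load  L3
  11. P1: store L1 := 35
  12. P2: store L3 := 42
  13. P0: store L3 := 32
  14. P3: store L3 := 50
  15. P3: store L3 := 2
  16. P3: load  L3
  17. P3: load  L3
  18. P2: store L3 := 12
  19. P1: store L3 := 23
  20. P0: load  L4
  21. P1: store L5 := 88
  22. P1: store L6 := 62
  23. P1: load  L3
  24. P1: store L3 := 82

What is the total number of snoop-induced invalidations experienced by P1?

[1] P1: store L4 := 79 | P0:I, P1:M(79), P2:I, P3:I | bus: BusRdX
[2] P3: store L7 := 12 | P0:I, P1:I, P2:I, P3:M(12) | bus: BusRdX
[3] P2: store L3 := 67 | P0:I, P1:I, P2:M(67), P3:I | bus: BusRdX
[4] P1: store L2 := 89 | P0:I, P1:M(89), P2:I, P3:I | bus: BusRdX
[5] P0: load  L3 | P0:S(67), P1:I, P2:O(67), P3:I | bus: BusRd
[6] P3: load  L2 | P0:I, P1:O(89), P2:I, P3:S(89) | bus: BusRd
[7] P3: store L3 := 49 | P0:I, P1:I, P2:I, P3:M(49) | bus: BusRdX,Flush
[8] P1: load  L3 | P0:I, P1:S(49), P2:I, P3:O(49) | bus: BusRd
[9] P1: load  L3 | P0:I, P1:S(49), P2:I, P3:O(49) | bus: none
[10] P3: load  L3 | P0:I, P1:S(49), P2:I, P3:O(49) | bus: none
[11] P1: store L1 := 35 | P0:I, P1:M(35), P2:I, P3:I | bus: BusRdX
[12] P2: store L3 := 42 | P0:I, P1:I, P2:M(42), P3:I | bus: BusRdX,Flush
[13] P0: store L3 := 32 | P0:M(32), P1:I, P2:I, P3:I | bus: BusRdX,Flush
[14] P3: store L3 := 50 | P0:I, P1:I, P2:I, P3:M(50) | bus: BusRdX,Flush
[15] P3: store L3 := 2 | P0:I, P1:I, P2:I, P3:M(2) | bus: none
[16] P3: load  L3 | P0:I, P1:I, P2:I, P3:M(2) | bus: none
[17] P3: load  L3 | P0:I, P1:I, P2:I, P3:M(2) | bus: none
[18] P2: store L3 := 12 | P0:I, P1:I, P2:M(12), P3:I | bus: BusRdX,Flush
[19] P1: store L3 := 23 | P0:I, P1:M(23), P2:I, P3:I | bus: BusRdX,Flush
[20] P0: load  L4 | P0:S(79), P1:O(79), P2:I, P3:I | bus: BusRd
[21] P1: store L5 := 88 | P0:I, P1:M(88), P2:I, P3:I | bus: BusRdX
[22] P1: store L6 := 62 | P0:I, P1:M(62), P2:I, P3:I | bus: BusRdX
[23] P1: load  L3 | P0:I, P1:M(23), P2:I, P3:I | bus: none
[24] P1: store L3 := 82 | P0:I, P1:M(82), P2:I, P3:I | bus: none

invalidations = 1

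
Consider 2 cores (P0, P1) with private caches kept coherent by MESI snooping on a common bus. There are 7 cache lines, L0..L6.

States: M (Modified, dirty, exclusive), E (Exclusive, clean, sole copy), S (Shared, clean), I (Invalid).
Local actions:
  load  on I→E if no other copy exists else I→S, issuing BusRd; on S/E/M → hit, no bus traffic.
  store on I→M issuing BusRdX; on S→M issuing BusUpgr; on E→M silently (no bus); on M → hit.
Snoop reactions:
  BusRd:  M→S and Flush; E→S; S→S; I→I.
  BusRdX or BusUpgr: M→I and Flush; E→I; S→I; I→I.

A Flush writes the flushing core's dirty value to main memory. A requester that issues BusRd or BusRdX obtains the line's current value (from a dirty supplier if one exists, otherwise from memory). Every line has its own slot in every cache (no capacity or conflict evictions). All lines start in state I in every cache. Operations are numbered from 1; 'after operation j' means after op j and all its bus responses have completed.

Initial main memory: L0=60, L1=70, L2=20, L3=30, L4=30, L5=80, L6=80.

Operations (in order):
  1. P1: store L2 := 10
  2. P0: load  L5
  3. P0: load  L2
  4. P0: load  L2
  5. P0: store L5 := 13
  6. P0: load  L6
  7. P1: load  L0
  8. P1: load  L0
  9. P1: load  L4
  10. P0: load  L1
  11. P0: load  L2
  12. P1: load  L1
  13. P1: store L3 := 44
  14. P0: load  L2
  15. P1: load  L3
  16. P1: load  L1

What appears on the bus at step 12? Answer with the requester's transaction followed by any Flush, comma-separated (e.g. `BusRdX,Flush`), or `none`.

1. P1: store L2 := 10  bus=[BusRdX]  L2: P0=I P1=M  mem[L2]=20
2. P0: load  L5  bus=[BusRd]  L5: P0=E P1=I  mem[L5]=80
3. P0: load  L2  bus=[BusRd,Flush]  L2: P0=S P1=S  mem[L2]=10
4. P0: load  L2  bus=[-]  L2: P0=S P1=S  mem[L2]=10
5. P0: store L5 := 13  bus=[-]  L5: P0=M P1=I  mem[L5]=80
6. P0: load  L6  bus=[BusRd]  L6: P0=E P1=I  mem[L6]=80
7. P1: load  L0  bus=[BusRd]  L0: P0=I P1=E  mem[L0]=60
8. P1: load  L0  bus=[-]  L0: P0=I P1=E  mem[L0]=60
9. P1: load  L4  bus=[BusRd]  L4: P0=I P1=E  mem[L4]=30
10. P0: load  L1  bus=[BusRd]  L1: P0=E P1=I  mem[L1]=70
11. P0: load  L2  bus=[-]  L2: P0=S P1=S  mem[L2]=10
12. P1: load  L1  bus=[BusRd]  L1: P0=S P1=S  mem[L1]=70
13. P1: store L3 := 44  bus=[BusRdX]  L3: P0=I P1=M  mem[L3]=30
14. P0: load  L2  bus=[-]  L2: P0=S P1=S  mem[L2]=10
15. P1: load  L3  bus=[-]  L3: P0=I P1=M  mem[L3]=30
16. P1: load  L1  bus=[-]  L1: P0=S P1=S  mem[L1]=70

bus = BusRd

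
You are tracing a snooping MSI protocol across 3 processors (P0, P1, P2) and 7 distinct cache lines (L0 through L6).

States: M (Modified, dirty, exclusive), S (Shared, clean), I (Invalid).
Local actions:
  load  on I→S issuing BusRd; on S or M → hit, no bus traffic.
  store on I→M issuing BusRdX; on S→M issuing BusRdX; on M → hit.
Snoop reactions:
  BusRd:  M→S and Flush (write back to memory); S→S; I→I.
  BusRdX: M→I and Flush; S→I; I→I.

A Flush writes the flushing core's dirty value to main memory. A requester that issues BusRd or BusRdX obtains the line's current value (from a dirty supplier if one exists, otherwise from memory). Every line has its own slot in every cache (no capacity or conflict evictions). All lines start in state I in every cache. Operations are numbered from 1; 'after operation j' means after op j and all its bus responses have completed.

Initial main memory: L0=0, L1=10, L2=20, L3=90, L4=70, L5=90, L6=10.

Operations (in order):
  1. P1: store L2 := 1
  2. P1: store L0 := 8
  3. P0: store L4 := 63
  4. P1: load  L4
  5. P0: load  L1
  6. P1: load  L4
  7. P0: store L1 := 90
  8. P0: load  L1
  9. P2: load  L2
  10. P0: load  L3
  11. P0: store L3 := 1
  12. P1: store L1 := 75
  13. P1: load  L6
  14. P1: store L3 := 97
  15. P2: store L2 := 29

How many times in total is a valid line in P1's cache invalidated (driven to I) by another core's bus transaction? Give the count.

  op1 P1: store L2 := 1 → I/M/I on L2; bus BusRdX; mem=20
  op2 P1: store L0 := 8 → I/M/I on L0; bus BusRdX; mem=0
  op3 P0: store L4 := 63 → M/I/I on L4; bus BusRdX; mem=70
  op4 P1: load  L4 → S/S/I on L4; bus BusRd Flush; mem=63
  op5 P0: load  L1 → S/I/I on L1; bus BusRd; mem=10
  op6 P1: load  L4 → S/S/I on L4; bus (none); mem=63
  op7 P0: store L1 := 90 → M/I/I on L1; bus BusRdX; mem=10
  op8 P0: load  L1 → M/I/I on L1; bus (none); mem=10
  op9 P2: load  L2 → I/S/S on L2; bus BusRd Flush; mem=1
  op10 P0: load  L3 → S/I/I on L3; bus BusRd; mem=90
  op11 P0: store L3 := 1 → M/I/I on L3; bus BusRdX; mem=90
  op12 P1: store L1 := 75 → I/M/I on L1; bus BusRdX Flush; mem=90
  op13 P1: load  L6 → I/S/I on L6; bus BusRd; mem=10
  op14 P1: store L3 := 97 → I/M/I on L3; bus BusRdX Flush; mem=1
  op15 P2: store L2 := 29 → I/I/M on L2; bus BusRdX; mem=1

invalidations = 1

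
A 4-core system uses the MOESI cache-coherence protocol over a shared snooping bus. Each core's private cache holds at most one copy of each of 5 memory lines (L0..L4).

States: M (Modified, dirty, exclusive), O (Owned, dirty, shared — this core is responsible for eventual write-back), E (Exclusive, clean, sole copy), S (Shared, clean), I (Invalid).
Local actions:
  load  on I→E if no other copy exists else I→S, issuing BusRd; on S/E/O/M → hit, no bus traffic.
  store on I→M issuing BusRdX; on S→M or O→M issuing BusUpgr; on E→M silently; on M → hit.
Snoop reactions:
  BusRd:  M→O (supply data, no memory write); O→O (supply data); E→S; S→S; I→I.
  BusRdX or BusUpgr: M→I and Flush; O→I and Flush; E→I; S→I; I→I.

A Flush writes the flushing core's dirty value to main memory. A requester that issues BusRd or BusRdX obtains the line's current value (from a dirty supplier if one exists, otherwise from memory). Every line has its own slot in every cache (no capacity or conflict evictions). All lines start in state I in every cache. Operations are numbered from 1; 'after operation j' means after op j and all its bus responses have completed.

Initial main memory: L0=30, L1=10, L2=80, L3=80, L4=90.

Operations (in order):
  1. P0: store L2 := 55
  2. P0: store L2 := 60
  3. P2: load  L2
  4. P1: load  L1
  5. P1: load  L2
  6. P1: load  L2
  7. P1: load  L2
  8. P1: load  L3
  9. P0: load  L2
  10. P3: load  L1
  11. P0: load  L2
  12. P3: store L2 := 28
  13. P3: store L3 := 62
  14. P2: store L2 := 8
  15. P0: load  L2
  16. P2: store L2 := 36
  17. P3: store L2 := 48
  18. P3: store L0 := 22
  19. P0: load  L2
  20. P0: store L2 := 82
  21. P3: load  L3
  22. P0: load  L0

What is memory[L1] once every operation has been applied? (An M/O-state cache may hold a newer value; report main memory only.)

memory[L1] = 10

  op1 P0: store L2 := 55 → M/I/I/I on L2; bus BusRdX; mem=80
  op2 P0: store L2 := 60 → M/I/I/I on L2; bus (none); mem=80
  op3 P2: load  L2 → O/I/S/I on L2; bus BusRd; mem=80
  op4 P1: load  L1 → I/E/I/I on L1; bus BusRd; mem=10
  op5 P1: load  L2 → O/S/S/I on L2; bus BusRd; mem=80
  op6 P1: load  L2 → O/S/S/I on L2; bus (none); mem=80
  op7 P1: load  L2 → O/S/S/I on L2; bus (none); mem=80
  op8 P1: load  L3 → I/E/I/I on L3; bus BusRd; mem=80
  op9 P0: load  L2 → O/S/S/I on L2; bus (none); mem=80
  op10 P3: load  L1 → I/S/I/S on L1; bus BusRd; mem=10
  op11 P0: load  L2 → O/S/S/I on L2; bus (none); mem=80
  op12 P3: store L2 := 28 → I/I/I/M on L2; bus BusRdX Flush; mem=60
  op13 P3: store L3 := 62 → I/I/I/M on L3; bus BusRdX; mem=80
  op14 P2: store L2 := 8 → I/I/M/I on L2; bus BusRdX Flush; mem=28
  op15 P0: load  L2 → S/I/O/I on L2; bus BusRd; mem=28
  op16 P2: store L2 := 36 → I/I/M/I on L2; bus BusUpgr; mem=28
  op17 P3: store L2 := 48 → I/I/I/M on L2; bus BusRdX Flush; mem=36
  op18 P3: store L0 := 22 → I/I/I/M on L0; bus BusRdX; mem=30
  op19 P0: load  L2 → S/I/I/O on L2; bus BusRd; mem=36
  op20 P0: store L2 := 82 → M/I/I/I on L2; bus BusUpgr Flush; mem=48
  op21 P3: load  L3 → I/I/I/M on L3; bus (none); mem=80
  op22 P0: load  L0 → S/I/I/O on L0; bus BusRd; mem=30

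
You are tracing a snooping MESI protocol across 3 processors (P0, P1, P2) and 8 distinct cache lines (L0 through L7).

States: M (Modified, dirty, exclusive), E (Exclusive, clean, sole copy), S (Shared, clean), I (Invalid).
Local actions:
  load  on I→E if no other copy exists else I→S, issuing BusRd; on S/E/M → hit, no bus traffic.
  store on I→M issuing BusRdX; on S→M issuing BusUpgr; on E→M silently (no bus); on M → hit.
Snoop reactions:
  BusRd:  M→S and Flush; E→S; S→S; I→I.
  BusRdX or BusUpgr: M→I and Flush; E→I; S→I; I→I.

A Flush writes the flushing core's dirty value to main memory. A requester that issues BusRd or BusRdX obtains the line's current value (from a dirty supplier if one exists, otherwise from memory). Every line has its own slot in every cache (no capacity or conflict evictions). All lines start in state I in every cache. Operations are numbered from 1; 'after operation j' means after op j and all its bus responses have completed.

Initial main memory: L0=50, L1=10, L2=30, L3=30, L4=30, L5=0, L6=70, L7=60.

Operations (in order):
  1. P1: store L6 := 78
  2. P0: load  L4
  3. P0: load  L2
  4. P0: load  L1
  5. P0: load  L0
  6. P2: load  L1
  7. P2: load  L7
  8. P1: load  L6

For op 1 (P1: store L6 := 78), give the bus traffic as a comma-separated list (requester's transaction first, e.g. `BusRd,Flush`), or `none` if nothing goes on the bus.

step 1: P1: store L6 := 78  ⟶  IMI  (L6)  txn=BusRdX  M[L6]=70
step 2: P0: load  L4  ⟶  EII  (L4)  txn=BusRd  M[L4]=30
step 3: P0: load  L2  ⟶  EII  (L2)  txn=BusRd  M[L2]=30
step 4: P0: load  L1  ⟶  EII  (L1)  txn=BusRd  M[L1]=10
step 5: P0: load  L0  ⟶  EII  (L0)  txn=BusRd  M[L0]=50
step 6: P2: load  L1  ⟶  SIS  (L1)  txn=BusRd  M[L1]=10
step 7: P2: load  L7  ⟶  IIE  (L7)  txn=BusRd  M[L7]=60
step 8: P1: load  L6  ⟶  IMI  (L6)  txn=∅  M[L6]=70

bus = BusRdX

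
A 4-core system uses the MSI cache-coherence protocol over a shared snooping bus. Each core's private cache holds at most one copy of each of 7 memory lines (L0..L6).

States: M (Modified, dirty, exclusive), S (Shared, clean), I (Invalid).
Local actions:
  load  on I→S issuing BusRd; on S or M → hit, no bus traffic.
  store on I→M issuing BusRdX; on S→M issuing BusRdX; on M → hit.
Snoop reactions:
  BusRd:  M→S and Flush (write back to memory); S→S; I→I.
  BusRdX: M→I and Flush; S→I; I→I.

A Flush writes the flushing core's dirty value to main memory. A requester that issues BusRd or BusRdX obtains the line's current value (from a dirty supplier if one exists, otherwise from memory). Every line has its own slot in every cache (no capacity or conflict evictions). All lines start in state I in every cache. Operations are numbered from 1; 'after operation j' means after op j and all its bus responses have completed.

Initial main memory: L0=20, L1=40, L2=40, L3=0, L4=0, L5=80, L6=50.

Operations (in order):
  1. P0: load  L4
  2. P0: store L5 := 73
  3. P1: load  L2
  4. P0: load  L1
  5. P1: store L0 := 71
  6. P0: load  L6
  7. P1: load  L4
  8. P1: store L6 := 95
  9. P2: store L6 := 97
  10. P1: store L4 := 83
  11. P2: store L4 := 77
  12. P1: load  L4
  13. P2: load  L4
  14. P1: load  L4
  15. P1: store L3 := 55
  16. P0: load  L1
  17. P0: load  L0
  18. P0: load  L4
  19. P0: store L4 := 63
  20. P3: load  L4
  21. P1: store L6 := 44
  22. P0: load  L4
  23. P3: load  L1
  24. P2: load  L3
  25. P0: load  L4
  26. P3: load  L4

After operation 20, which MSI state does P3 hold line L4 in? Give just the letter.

state = S

1. P0: load  L4  bus=[BusRd]  L4: P0=S P1=I P2=I P3=I  mem[L4]=0
2. P0: store L5 := 73  bus=[BusRdX]  L5: P0=M P1=I P2=I P3=I  mem[L5]=80
3. P1: load  L2  bus=[BusRd]  L2: P0=I P1=S P2=I P3=I  mem[L2]=40
4. P0: load  L1  bus=[BusRd]  L1: P0=S P1=I P2=I P3=I  mem[L1]=40
5. P1: store L0 := 71  bus=[BusRdX]  L0: P0=I P1=M P2=I P3=I  mem[L0]=20
6. P0: load  L6  bus=[BusRd]  L6: P0=S P1=I P2=I P3=I  mem[L6]=50
7. P1: load  L4  bus=[BusRd]  L4: P0=S P1=S P2=I P3=I  mem[L4]=0
8. P1: store L6 := 95  bus=[BusRdX]  L6: P0=I P1=M P2=I P3=I  mem[L6]=50
9. P2: store L6 := 97  bus=[BusRdX,Flush]  L6: P0=I P1=I P2=M P3=I  mem[L6]=95
10. P1: store L4 := 83  bus=[BusRdX]  L4: P0=I P1=M P2=I P3=I  mem[L4]=0
11. P2: store L4 := 77  bus=[BusRdX,Flush]  L4: P0=I P1=I P2=M P3=I  mem[L4]=83
12. P1: load  L4  bus=[BusRd,Flush]  L4: P0=I P1=S P2=S P3=I  mem[L4]=77
13. P2: load  L4  bus=[-]  L4: P0=I P1=S P2=S P3=I  mem[L4]=77
14. P1: load  L4  bus=[-]  L4: P0=I P1=S P2=S P3=I  mem[L4]=77
15. P1: store L3 := 55  bus=[BusRdX]  L3: P0=I P1=M P2=I P3=I  mem[L3]=0
16. P0: load  L1  bus=[-]  L1: P0=S P1=I P2=I P3=I  mem[L1]=40
17. P0: load  L0  bus=[BusRd,Flush]  L0: P0=S P1=S P2=I P3=I  mem[L0]=71
18. P0: load  L4  bus=[BusRd]  L4: P0=S P1=S P2=S P3=I  mem[L4]=77
19. P0: store L4 := 63  bus=[BusRdX]  L4: P0=M P1=I P2=I P3=I  mem[L4]=77
20. P3: load  L4  bus=[BusRd,Flush]  L4: P0=S P1=I P2=I P3=S  mem[L4]=63
21. P1: store L6 := 44  bus=[BusRdX,Flush]  L6: P0=I P1=M P2=I P3=I  mem[L6]=97
22. P0: load  L4  bus=[-]  L4: P0=S P1=I P2=I P3=S  mem[L4]=63
23. P3: load  L1  bus=[BusRd]  L1: P0=S P1=I P2=I P3=S  mem[L1]=40
24. P2: load  L3  bus=[BusRd,Flush]  L3: P0=I P1=S P2=S P3=I  mem[L3]=55
25. P0: load  L4  bus=[-]  L4: P0=S P1=I P2=I P3=S  mem[L4]=63
26. P3: load  L4  bus=[-]  L4: P0=S P1=I P2=I P3=S  mem[L4]=63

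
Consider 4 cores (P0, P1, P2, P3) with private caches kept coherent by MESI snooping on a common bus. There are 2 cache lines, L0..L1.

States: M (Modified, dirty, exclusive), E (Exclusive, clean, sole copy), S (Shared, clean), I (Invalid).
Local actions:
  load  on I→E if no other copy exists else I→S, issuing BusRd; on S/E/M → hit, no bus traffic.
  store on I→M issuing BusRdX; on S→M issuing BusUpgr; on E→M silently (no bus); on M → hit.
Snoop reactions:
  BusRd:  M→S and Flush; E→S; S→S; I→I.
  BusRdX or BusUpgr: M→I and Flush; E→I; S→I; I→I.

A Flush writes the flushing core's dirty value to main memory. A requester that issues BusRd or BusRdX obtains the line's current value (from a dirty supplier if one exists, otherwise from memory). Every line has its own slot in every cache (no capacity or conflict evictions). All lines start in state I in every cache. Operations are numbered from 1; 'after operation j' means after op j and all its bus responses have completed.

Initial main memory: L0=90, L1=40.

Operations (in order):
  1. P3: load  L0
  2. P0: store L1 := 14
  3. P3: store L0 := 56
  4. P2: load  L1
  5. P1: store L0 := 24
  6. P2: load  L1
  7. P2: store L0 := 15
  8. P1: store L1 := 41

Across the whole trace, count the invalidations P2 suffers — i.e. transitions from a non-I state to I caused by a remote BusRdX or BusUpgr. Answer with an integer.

invalidations = 1

1. P3: load  L0  bus=[BusRd]  L0: P0=I P1=I P2=I P3=E  mem[L0]=90
2. P0: store L1 := 14  bus=[BusRdX]  L1: P0=M P1=I P2=I P3=I  mem[L1]=40
3. P3: store L0 := 56  bus=[-]  L0: P0=I P1=I P2=I P3=M  mem[L0]=90
4. P2: load  L1  bus=[BusRd,Flush]  L1: P0=S P1=I P2=S P3=I  mem[L1]=14
5. P1: store L0 := 24  bus=[BusRdX,Flush]  L0: P0=I P1=M P2=I P3=I  mem[L0]=56
6. P2: load  L1  bus=[-]  L1: P0=S P1=I P2=S P3=I  mem[L1]=14
7. P2: store L0 := 15  bus=[BusRdX,Flush]  L0: P0=I P1=I P2=M P3=I  mem[L0]=24
8. P1: store L1 := 41  bus=[BusRdX]  L1: P0=I P1=M P2=I P3=I  mem[L1]=14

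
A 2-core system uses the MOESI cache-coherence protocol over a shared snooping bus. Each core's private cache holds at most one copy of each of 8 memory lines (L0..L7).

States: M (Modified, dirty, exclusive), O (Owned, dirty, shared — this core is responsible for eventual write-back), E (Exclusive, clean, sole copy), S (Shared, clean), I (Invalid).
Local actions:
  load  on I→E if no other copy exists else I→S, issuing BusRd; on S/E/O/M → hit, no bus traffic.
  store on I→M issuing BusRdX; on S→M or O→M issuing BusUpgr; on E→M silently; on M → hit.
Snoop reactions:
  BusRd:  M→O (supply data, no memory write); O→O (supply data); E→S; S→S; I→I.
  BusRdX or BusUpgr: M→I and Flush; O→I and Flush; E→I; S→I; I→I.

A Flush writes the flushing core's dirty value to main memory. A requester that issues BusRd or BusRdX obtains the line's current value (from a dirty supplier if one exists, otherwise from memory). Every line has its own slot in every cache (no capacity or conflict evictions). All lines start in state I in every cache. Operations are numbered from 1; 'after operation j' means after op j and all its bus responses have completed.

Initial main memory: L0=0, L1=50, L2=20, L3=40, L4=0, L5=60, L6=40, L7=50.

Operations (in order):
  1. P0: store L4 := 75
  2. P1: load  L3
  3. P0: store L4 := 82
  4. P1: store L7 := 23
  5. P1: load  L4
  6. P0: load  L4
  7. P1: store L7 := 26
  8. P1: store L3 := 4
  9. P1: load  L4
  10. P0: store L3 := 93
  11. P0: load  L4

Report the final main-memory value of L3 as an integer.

memory[L3] = 4

[1] P0: store L4 := 75 | P0:M(75), P1:I | bus: BusRdX
[2] P1: load  L3 | P0:I, P1:E(40) | bus: BusRd
[3] P0: store L4 := 82 | P0:M(82), P1:I | bus: none
[4] P1: store L7 := 23 | P0:I, P1:M(23) | bus: BusRdX
[5] P1: load  L4 | P0:O(82), P1:S(82) | bus: BusRd
[6] P0: load  L4 | P0:O(82), P1:S(82) | bus: none
[7] P1: store L7 := 26 | P0:I, P1:M(26) | bus: none
[8] P1: store L3 := 4 | P0:I, P1:M(4) | bus: none
[9] P1: load  L4 | P0:O(82), P1:S(82) | bus: none
[10] P0: store L3 := 93 | P0:M(93), P1:I | bus: BusRdX,Flush
[11] P0: load  L4 | P0:O(82), P1:S(82) | bus: none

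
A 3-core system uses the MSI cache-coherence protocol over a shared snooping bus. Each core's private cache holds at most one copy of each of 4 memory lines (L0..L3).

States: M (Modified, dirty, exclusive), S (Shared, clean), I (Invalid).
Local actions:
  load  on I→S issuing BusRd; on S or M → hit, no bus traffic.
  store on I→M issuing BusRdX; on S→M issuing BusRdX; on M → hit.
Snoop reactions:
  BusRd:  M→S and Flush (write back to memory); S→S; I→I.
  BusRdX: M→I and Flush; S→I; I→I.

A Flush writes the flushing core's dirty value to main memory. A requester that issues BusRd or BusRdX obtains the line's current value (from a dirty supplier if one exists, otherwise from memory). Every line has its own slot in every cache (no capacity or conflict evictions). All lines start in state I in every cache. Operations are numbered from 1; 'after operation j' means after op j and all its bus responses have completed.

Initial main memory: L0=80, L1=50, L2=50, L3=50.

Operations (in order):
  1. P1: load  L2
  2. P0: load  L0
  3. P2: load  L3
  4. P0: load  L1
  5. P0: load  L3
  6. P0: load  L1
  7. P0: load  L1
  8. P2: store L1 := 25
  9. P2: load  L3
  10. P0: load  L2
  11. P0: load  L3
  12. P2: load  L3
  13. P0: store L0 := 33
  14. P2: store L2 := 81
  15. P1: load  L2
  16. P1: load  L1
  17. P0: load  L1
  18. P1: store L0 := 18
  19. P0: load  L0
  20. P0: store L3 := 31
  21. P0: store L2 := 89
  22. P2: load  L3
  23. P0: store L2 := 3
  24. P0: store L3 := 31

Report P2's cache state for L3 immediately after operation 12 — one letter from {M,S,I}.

state = S

step 1: P1: load  L2  ⟶  ISI  (L2)  txn=BusRd  M[L2]=50
step 2: P0: load  L0  ⟶  SII  (L0)  txn=BusRd  M[L0]=80
step 3: P2: load  L3  ⟶  IIS  (L3)  txn=BusRd  M[L3]=50
step 4: P0: load  L1  ⟶  SII  (L1)  txn=BusRd  M[L1]=50
step 5: P0: load  L3  ⟶  SIS  (L3)  txn=BusRd  M[L3]=50
step 6: P0: load  L1  ⟶  SII  (L1)  txn=∅  M[L1]=50
step 7: P0: load  L1  ⟶  SII  (L1)  txn=∅  M[L1]=50
step 8: P2: store L1 := 25  ⟶  IIM  (L1)  txn=BusRdX  M[L1]=50
step 9: P2: load  L3  ⟶  SIS  (L3)  txn=∅  M[L3]=50
step 10: P0: load  L2  ⟶  SSI  (L2)  txn=BusRd  M[L2]=50
step 11: P0: load  L3  ⟶  SIS  (L3)  txn=∅  M[L3]=50
step 12: P2: load  L3  ⟶  SIS  (L3)  txn=∅  M[L3]=50
step 13: P0: store L0 := 33  ⟶  MII  (L0)  txn=BusRdX  M[L0]=80
step 14: P2: store L2 := 81  ⟶  IIM  (L2)  txn=BusRdX  M[L2]=50
step 15: P1: load  L2  ⟶  ISS  (L2)  txn=BusRd+Flush  M[L2]=81
step 16: P1: load  L1  ⟶  ISS  (L1)  txn=BusRd+Flush  M[L1]=25
step 17: P0: load  L1  ⟶  SSS  (L1)  txn=BusRd  M[L1]=25
step 18: P1: store L0 := 18  ⟶  IMI  (L0)  txn=BusRdX+Flush  M[L0]=33
step 19: P0: load  L0  ⟶  SSI  (L0)  txn=BusRd+Flush  M[L0]=18
step 20: P0: store L3 := 31  ⟶  MII  (L3)  txn=BusRdX  M[L3]=50
step 21: P0: store L2 := 89  ⟶  MII  (L2)  txn=BusRdX  M[L2]=81
step 22: P2: load  L3  ⟶  SIS  (L3)  txn=BusRd+Flush  M[L3]=31
step 23: P0: store L2 := 3  ⟶  MII  (L2)  txn=∅  M[L2]=81
step 24: P0: store L3 := 31  ⟶  MII  (L3)  txn=BusRdX  M[L3]=31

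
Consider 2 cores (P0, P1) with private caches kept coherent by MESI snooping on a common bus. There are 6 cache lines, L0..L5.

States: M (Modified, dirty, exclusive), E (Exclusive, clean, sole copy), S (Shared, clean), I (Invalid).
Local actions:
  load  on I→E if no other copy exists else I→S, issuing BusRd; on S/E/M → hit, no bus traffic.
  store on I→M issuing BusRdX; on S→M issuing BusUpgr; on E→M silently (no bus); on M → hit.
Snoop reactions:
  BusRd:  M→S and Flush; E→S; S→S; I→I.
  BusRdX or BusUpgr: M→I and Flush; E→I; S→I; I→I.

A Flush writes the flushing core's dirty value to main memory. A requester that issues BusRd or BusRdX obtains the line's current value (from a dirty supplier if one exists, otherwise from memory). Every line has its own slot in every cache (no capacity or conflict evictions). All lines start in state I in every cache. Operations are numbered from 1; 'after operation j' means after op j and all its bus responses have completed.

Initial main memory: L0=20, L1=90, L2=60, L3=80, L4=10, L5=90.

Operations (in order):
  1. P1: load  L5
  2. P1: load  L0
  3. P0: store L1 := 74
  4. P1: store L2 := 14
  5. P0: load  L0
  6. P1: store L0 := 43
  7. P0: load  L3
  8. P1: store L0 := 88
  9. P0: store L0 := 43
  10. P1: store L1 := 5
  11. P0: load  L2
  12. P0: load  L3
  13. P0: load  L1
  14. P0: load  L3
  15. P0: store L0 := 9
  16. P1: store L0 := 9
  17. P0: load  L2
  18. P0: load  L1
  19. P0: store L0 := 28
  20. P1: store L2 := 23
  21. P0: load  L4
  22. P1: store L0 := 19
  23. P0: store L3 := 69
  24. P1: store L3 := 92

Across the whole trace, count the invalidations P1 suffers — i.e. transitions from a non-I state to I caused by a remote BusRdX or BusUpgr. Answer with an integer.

[1] P1: load  L5 | P0:I, P1:E(90) | bus: BusRd
[2] P1: load  L0 | P0:I, P1:E(20) | bus: BusRd
[3] P0: store L1 := 74 | P0:M(74), P1:I | bus: BusRdX
[4] P1: store L2 := 14 | P0:I, P1:M(14) | bus: BusRdX
[5] P0: load  L0 | P0:S(20), P1:S(20) | bus: BusRd
[6] P1: store L0 := 43 | P0:I, P1:M(43) | bus: BusUpgr
[7] P0: load  L3 | P0:E(80), P1:I | bus: BusRd
[8] P1: store L0 := 88 | P0:I, P1:M(88) | bus: none
[9] P0: store L0 := 43 | P0:M(43), P1:I | bus: BusRdX,Flush
[10] P1: store L1 := 5 | P0:I, P1:M(5) | bus: BusRdX,Flush
[11] P0: load  L2 | P0:S(14), P1:S(14) | bus: BusRd,Flush
[12] P0: load  L3 | P0:E(80), P1:I | bus: none
[13] P0: load  L1 | P0:S(5), P1:S(5) | bus: BusRd,Flush
[14] P0: load  L3 | P0:E(80), P1:I | bus: none
[15] P0: store L0 := 9 | P0:M(9), P1:I | bus: none
[16] P1: store L0 := 9 | P0:I, P1:M(9) | bus: BusRdX,Flush
[17] P0: load  L2 | P0:S(14), P1:S(14) | bus: none
[18] P0: load  L1 | P0:S(5), P1:S(5) | bus: none
[19] P0: store L0 := 28 | P0:M(28), P1:I | bus: BusRdX,Flush
[20] P1: store L2 := 23 | P0:I, P1:M(23) | bus: BusUpgr
[21] P0: load  L4 | P0:E(10), P1:I | bus: BusRd
[22] P1: store L0 := 19 | P0:I, P1:M(19) | bus: BusRdX,Flush
[23] P0: store L3 := 69 | P0:M(69), P1:I | bus: none
[24] P1: store L3 := 92 | P0:I, P1:M(92) | bus: BusRdX,Flush

invalidations = 2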